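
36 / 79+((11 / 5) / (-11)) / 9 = 1541 / 3555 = 0.43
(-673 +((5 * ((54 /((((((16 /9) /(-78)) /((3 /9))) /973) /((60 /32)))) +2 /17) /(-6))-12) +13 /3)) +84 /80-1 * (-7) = 6527967807 /5440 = 1199994.08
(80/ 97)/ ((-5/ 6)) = -96/ 97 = -0.99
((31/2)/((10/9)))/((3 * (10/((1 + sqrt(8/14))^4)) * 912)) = 341 * sqrt(7)/372400 + 7223/2979200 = 0.00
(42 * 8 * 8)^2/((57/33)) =79478784/19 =4183093.89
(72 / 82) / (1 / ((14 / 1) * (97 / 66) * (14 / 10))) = 57036 / 2255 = 25.29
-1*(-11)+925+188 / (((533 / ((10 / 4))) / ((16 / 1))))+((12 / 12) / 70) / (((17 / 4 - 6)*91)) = 868489638 / 914095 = 950.11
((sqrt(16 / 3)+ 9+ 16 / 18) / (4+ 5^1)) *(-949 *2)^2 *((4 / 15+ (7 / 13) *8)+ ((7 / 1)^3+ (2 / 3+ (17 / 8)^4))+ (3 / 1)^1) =20563479925079 *sqrt(3) / 103680+ 1830149713332031 / 1244160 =1814520332.96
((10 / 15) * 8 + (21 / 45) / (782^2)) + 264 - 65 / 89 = 73094444721 / 272128180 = 268.60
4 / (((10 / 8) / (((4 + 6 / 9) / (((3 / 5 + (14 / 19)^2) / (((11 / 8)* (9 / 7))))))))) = 47652 / 2063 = 23.10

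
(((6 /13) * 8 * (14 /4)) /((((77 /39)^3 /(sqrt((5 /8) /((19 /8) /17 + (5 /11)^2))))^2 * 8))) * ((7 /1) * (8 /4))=138043024470 /200337180659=0.69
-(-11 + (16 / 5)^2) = 19 / 25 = 0.76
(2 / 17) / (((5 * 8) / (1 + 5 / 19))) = 6 / 1615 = 0.00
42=42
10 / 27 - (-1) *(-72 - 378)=-449.63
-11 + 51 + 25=65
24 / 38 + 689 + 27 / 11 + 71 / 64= 9272183 / 13376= 693.20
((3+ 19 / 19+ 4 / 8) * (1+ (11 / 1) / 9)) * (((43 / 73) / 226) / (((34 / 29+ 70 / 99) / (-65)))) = -40122225 / 44511604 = -0.90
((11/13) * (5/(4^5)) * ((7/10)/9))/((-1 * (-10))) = 77/2396160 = 0.00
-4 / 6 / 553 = -2 / 1659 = -0.00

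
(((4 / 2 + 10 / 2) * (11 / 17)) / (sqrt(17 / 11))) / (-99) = -7 * sqrt(187) / 2601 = -0.04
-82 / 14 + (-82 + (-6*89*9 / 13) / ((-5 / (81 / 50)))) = 363126 / 11375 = 31.92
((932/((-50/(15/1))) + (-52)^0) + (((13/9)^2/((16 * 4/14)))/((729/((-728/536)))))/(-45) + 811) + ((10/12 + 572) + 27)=6450387211381/5697047520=1132.23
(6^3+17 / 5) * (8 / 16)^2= 1097 / 20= 54.85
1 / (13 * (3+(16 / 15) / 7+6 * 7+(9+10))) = 105 / 87568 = 0.00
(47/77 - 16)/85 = -237/1309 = -0.18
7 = 7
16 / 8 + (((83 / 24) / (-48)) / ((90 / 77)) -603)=-601.06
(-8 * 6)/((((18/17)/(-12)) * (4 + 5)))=544/9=60.44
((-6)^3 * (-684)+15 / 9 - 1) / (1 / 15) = 2216170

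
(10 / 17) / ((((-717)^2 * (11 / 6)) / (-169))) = -3380 / 32044881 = -0.00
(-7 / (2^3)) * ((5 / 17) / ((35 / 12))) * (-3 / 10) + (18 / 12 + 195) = 66819 / 340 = 196.53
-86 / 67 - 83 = -5647 / 67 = -84.28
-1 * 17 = -17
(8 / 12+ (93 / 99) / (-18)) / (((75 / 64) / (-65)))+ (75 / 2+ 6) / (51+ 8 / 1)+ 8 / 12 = -3435815 / 105138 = -32.68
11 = 11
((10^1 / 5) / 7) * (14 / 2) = 2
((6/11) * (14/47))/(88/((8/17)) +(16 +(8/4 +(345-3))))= 84/282799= 0.00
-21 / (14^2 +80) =-7 / 92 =-0.08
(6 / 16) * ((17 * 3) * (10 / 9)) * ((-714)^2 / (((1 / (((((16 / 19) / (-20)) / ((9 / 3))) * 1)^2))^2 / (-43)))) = -2650032896 / 146611125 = -18.08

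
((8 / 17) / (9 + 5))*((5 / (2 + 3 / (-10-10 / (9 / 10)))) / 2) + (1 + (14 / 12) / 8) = 2401585 / 2016336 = 1.19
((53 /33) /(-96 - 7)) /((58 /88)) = -212 /8961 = -0.02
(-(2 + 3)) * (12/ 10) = -6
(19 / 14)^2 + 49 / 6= 5885 / 588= 10.01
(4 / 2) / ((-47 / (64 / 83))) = -128 / 3901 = -0.03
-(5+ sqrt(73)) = -sqrt(73)- 5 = -13.54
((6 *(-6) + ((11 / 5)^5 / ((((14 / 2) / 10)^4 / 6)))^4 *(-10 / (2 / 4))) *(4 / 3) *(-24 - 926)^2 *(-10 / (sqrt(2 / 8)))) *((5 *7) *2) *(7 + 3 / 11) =35204205177348501129578120745200640000 / 52223176609373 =674110758153881834017002.10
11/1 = 11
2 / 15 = 0.13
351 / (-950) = -351 / 950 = -0.37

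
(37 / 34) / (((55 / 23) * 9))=851 / 16830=0.05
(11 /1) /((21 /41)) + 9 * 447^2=37764352 /21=1798302.48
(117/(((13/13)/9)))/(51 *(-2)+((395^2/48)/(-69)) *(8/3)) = -1307826/282709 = -4.63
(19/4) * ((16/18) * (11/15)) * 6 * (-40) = -6688/9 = -743.11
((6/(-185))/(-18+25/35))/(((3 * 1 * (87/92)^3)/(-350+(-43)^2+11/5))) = 3030653696/2729738825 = 1.11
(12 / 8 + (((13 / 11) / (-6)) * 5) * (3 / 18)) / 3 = 529 / 1188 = 0.45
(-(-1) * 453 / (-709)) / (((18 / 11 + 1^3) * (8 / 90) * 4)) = -224235 / 328976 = -0.68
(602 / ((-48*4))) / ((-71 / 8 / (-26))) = -3913 / 426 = -9.19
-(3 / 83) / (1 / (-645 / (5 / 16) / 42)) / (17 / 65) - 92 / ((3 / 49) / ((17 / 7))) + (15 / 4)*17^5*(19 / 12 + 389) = 985950502230149 / 474096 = 2079643157.15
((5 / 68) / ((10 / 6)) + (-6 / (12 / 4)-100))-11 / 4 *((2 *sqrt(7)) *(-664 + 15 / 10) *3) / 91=-6933 / 68 + 43725 *sqrt(7) / 364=215.86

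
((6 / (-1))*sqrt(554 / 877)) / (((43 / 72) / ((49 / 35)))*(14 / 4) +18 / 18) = -864*sqrt(485858) / 314843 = -1.91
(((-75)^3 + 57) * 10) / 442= -2109090 / 221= -9543.39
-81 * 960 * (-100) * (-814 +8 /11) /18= -3864672000 /11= -351333818.18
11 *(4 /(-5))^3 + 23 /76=-5.33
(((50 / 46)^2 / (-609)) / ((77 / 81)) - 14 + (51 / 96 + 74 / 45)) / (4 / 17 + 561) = -2393891389741 / 113605360212960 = -0.02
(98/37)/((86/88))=2.71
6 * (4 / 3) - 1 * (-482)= 490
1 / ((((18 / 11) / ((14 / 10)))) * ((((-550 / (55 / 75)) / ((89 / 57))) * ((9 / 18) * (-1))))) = 6853 / 1923750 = 0.00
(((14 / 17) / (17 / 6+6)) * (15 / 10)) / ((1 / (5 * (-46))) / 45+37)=186300 / 49291007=0.00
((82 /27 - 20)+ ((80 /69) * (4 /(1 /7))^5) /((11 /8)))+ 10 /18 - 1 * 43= 14511976.85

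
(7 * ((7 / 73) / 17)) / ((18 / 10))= 245 / 11169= 0.02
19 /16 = 1.19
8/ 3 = 2.67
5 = 5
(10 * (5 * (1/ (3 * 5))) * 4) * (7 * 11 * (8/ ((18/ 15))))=61600/ 9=6844.44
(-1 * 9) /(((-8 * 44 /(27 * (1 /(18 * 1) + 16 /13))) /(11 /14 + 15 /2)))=33669 /4576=7.36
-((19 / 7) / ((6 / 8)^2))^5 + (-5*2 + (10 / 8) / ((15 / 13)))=-2625.08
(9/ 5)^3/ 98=729/ 12250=0.06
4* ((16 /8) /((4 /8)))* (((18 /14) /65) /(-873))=-16 /44135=-0.00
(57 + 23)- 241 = -161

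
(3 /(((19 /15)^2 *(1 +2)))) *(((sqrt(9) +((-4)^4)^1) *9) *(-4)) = -2097900 /361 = -5811.36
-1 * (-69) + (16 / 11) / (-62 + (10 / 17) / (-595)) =23791871 / 344927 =68.98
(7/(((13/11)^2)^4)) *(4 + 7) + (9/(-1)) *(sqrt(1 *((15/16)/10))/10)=16505633837/815730721 - 9 *sqrt(6)/80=19.96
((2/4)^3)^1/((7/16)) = 0.29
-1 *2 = -2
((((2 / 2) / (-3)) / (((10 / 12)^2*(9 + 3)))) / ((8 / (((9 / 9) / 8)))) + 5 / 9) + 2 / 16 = 9791 / 14400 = 0.68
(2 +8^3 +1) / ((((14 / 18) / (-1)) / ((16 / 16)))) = -4635 / 7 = -662.14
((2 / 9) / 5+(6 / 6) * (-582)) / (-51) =26188 / 2295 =11.41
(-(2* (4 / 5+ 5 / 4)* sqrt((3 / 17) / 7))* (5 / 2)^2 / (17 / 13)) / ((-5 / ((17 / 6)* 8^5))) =1091584* sqrt(357) / 357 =57772.75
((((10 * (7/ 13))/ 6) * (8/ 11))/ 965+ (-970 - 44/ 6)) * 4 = -107893616/ 27599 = -3909.33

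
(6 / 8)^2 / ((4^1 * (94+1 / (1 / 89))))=3 / 3904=0.00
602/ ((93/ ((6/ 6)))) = 602/ 93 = 6.47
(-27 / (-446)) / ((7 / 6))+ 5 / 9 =8534 / 14049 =0.61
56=56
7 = 7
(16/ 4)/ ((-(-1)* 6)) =2/ 3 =0.67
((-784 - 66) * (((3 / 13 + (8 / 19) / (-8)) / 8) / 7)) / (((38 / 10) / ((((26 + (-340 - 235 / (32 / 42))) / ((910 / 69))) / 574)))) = 3212524425 / 54910052288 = 0.06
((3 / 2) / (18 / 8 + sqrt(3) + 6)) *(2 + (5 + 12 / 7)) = 4026 / 2429 - 488 *sqrt(3) / 2429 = 1.31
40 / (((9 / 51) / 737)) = 501160 / 3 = 167053.33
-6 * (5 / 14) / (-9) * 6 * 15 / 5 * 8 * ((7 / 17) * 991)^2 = 1649896080 / 289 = 5708982.98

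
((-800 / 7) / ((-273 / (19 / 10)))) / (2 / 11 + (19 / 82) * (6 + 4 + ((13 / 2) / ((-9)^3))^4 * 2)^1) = 1032592511191760640 / 3244094112765186317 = 0.32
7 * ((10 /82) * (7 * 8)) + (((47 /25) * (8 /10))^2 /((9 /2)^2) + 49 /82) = 5034858457 /103781250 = 48.51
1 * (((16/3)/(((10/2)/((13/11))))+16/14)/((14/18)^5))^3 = 163129408996720890880512/270927312352350952375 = 602.12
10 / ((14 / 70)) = 50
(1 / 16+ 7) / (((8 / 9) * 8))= 1017 / 1024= 0.99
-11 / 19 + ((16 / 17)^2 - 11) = -10.69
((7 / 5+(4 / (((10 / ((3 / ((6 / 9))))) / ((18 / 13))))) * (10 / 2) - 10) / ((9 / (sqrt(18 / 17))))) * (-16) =-7.06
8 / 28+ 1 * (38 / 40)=173 / 140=1.24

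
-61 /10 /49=-61 /490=-0.12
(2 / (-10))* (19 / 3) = -19 / 15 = -1.27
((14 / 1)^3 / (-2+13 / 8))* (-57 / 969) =21952 / 51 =430.43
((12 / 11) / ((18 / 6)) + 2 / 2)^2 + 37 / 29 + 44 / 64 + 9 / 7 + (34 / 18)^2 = 276204065 / 31833648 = 8.68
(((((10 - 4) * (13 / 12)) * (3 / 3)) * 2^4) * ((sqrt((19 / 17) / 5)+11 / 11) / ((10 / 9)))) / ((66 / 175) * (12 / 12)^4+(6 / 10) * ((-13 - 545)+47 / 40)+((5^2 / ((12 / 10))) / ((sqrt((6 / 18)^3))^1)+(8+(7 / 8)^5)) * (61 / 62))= -153969839282817073152 / 477824752055591591809 - 153969839282817073152 * sqrt(1615) / 40615103924725285303765 - 29101364273479680000 * sqrt(3) / 477824752055591591809 - 5820272854695936000 * sqrt(4845) / 8123020784945057060753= -0.63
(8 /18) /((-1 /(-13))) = 52 /9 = 5.78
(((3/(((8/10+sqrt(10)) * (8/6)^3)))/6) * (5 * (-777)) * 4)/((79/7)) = 407925/16432 - 2039625 * sqrt(10)/65728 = -73.30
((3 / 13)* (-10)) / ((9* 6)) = -5 / 117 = -0.04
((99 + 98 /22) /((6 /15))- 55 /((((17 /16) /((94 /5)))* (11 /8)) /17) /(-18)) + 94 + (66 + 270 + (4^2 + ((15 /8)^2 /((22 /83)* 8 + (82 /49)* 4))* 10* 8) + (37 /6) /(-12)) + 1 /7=139577805847 /99370656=1404.62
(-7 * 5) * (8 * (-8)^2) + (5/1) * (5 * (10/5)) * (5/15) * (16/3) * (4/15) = -17896.30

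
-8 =-8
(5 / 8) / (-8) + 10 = 635 / 64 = 9.92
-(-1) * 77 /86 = 77 /86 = 0.90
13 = 13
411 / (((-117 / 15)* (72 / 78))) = -685 / 12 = -57.08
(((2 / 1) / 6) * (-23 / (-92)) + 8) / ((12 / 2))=97 / 72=1.35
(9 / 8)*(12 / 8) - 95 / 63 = 181 / 1008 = 0.18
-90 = -90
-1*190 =-190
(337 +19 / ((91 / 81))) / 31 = 11.42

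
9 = 9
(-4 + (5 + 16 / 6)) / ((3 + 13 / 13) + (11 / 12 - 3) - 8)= -44 / 73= -0.60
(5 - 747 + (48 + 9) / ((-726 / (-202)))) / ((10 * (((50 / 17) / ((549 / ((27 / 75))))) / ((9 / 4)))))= -820025379 / 9680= -84713.37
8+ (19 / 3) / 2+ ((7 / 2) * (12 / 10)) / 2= 199 / 15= 13.27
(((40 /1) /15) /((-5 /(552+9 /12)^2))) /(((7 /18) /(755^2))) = -1671947509815 /7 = -238849644259.29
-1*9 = -9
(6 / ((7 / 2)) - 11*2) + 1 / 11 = -1555 / 77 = -20.19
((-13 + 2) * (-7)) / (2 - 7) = -77 / 5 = -15.40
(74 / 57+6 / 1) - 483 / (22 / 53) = -1449991 / 1254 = -1156.29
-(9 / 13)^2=-81 / 169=-0.48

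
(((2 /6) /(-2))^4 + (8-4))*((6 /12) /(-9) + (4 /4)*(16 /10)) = 144143 /23328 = 6.18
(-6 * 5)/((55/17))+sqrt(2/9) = -8.80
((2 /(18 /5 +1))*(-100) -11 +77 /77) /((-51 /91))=37310 /391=95.42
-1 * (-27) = 27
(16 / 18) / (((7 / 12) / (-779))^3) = -2116944482.52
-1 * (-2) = 2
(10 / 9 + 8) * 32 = 291.56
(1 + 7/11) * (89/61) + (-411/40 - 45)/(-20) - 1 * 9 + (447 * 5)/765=-25383769/27376800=-0.93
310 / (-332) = -155 / 166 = -0.93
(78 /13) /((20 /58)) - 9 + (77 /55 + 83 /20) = 13.95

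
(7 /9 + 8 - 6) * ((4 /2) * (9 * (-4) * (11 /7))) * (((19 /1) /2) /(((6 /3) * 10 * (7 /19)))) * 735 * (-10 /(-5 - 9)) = -1489125 /7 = -212732.14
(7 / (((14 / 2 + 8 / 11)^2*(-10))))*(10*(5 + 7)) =-10164 / 7225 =-1.41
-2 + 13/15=-17/15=-1.13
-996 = -996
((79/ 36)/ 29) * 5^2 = 1975/ 1044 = 1.89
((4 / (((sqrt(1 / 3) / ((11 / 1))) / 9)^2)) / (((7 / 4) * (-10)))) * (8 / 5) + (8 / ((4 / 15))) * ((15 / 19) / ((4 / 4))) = -35675298 / 3325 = -10729.41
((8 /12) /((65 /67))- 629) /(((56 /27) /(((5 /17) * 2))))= -157527 /884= -178.20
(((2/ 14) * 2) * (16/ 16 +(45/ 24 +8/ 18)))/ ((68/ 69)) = 5497/ 5712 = 0.96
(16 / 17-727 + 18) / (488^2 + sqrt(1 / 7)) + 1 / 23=12037* sqrt(7) / 6748795203567 + 6287282371759 / 155222289682041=0.04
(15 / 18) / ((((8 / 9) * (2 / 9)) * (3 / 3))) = 135 / 32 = 4.22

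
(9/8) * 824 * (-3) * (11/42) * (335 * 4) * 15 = -102479850/7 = -14639978.57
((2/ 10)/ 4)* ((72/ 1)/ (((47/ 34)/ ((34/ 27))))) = 2312/ 705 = 3.28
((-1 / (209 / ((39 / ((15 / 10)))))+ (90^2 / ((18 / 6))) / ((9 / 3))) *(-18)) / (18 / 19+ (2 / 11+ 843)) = -3385332 / 176423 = -19.19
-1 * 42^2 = -1764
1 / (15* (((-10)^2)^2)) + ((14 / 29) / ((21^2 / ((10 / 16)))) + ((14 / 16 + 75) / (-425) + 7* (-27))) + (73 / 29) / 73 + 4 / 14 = -41898067771 / 221850000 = -188.86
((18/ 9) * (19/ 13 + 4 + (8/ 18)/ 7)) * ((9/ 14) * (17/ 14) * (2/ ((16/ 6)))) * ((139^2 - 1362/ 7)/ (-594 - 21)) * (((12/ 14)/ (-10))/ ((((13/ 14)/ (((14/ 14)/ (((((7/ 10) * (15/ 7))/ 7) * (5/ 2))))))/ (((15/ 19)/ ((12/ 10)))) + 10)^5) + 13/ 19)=-3484828938909250054978405666925/ 25314655623365954097966238616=-137.66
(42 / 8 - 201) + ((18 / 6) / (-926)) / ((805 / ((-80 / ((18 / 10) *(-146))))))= -12782410091 / 65299668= -195.75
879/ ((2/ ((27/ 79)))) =23733/ 158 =150.21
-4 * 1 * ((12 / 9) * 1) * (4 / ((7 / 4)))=-256 / 21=-12.19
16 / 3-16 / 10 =56 / 15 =3.73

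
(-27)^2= 729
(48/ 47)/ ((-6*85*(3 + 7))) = -0.00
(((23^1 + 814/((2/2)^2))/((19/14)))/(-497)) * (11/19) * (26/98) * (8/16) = -119691/1255919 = -0.10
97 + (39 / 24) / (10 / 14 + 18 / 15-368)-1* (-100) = 20192833 / 102504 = 197.00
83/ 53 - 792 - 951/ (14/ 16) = -696475/ 371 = -1877.29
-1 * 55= -55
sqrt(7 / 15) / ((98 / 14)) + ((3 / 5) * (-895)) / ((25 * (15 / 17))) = -3043 / 125 + sqrt(105) / 105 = -24.25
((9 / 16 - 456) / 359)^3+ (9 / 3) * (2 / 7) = -1571507497617 / 1326604095488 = -1.18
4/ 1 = 4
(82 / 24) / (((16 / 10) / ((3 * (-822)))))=-84255 / 16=-5265.94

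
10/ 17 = 0.59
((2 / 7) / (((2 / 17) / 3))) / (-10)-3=-261 / 70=-3.73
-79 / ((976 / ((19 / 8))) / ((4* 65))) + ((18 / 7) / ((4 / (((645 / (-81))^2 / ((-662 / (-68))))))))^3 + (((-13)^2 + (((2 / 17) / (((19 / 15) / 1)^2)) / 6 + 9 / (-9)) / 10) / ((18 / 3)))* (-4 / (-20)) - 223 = -383959261777707636886219201 / 1979744309373796282144800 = -193.94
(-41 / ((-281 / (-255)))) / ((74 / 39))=-407745 / 20794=-19.61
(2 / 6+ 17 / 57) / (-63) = -0.01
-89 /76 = -1.17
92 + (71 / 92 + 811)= 83147 / 92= 903.77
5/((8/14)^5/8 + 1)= 4.96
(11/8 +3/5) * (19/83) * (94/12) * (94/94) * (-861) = -20246989/6640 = -3049.25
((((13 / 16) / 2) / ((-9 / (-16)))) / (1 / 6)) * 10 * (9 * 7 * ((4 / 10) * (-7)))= -7644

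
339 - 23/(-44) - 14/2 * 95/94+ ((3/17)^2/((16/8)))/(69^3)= 7252324084901/21814895652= 332.45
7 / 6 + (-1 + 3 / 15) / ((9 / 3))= 9 / 10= 0.90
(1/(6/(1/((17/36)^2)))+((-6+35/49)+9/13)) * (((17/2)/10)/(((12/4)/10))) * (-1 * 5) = 252865/4641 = 54.49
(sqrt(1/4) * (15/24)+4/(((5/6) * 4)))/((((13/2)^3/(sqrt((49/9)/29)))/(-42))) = -5929 * sqrt(29)/318565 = -0.10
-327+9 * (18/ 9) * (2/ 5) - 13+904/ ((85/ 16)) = -13824/ 85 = -162.64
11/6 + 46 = 287/6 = 47.83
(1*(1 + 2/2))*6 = 12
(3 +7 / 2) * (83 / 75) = 1079 / 150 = 7.19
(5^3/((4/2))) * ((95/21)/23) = 12.29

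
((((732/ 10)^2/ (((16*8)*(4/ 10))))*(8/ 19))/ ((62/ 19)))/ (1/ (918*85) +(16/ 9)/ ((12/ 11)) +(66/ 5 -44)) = -29034963/ 62720936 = -0.46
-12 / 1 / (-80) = 3 / 20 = 0.15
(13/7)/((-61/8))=-104/427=-0.24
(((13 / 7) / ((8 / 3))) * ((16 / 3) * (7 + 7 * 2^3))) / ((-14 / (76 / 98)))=-4446 / 343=-12.96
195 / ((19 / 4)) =780 / 19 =41.05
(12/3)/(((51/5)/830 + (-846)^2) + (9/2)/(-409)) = 848675/151852569348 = 0.00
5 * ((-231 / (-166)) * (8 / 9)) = 6.18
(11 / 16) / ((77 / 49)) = 7 / 16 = 0.44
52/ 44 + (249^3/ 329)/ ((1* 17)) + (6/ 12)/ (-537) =182465501629/ 66075702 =2761.46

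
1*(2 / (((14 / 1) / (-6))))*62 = -372 / 7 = -53.14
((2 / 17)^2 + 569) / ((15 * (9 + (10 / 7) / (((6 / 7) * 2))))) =65778 / 17051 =3.86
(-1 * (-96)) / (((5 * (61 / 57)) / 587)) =3212064 / 305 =10531.36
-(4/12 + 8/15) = -0.87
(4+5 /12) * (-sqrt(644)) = -53 * sqrt(161) /6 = -112.08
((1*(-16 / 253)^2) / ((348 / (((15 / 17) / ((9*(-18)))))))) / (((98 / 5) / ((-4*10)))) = 16000 / 125247498453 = 0.00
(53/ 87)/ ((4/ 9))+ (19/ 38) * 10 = 739/ 116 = 6.37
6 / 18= 1 / 3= 0.33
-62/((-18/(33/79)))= 341/237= 1.44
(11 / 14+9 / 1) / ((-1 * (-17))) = 137 / 238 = 0.58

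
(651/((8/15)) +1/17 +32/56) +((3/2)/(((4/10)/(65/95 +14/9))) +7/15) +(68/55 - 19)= 1206101641/994840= 1212.36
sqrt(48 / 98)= 2 * sqrt(6) / 7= 0.70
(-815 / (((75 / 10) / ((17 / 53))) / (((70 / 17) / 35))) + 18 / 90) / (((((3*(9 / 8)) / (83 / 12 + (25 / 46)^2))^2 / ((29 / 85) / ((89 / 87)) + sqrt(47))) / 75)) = -129993394318480*sqrt(47) / 97309950453 - 21864888924368336 / 49076651678463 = -9603.79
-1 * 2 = -2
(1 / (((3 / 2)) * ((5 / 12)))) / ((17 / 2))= 16 / 85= 0.19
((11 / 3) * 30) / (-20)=-11 / 2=-5.50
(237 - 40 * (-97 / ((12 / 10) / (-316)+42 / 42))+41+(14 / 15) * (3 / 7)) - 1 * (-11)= 4184.19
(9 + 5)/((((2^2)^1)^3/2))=7/16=0.44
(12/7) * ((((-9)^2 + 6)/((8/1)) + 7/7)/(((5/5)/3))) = 855/14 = 61.07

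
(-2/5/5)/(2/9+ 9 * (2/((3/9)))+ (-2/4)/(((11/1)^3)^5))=-150380934098963436/101924855333741884175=-0.00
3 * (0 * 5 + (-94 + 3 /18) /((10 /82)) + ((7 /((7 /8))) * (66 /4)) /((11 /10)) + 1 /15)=-19481 /10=-1948.10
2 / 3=0.67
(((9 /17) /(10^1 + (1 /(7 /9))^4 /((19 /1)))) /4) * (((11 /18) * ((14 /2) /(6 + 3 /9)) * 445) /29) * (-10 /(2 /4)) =-1234053975 /456272486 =-2.70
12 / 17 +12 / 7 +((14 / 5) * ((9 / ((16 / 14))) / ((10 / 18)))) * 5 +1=480451 / 2380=201.87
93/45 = 31/15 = 2.07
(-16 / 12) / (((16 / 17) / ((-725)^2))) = -8935625 / 12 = -744635.42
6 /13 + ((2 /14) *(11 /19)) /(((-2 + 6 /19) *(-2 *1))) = 2831 /5824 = 0.49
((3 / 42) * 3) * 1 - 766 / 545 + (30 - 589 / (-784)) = 12630421 / 427280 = 29.56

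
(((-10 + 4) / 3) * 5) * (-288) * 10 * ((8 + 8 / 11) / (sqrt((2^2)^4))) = 172800 / 11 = 15709.09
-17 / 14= -1.21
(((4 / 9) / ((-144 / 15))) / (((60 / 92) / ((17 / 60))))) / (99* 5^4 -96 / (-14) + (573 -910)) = -161 / 492648480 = -0.00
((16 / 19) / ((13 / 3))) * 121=5808 / 247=23.51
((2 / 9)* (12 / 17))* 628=5024 / 51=98.51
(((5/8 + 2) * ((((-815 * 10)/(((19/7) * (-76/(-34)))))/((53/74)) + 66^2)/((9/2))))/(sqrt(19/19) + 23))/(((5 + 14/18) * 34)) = 166106143/541234304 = 0.31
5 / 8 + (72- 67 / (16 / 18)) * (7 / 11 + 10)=-388 / 11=-35.27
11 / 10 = 1.10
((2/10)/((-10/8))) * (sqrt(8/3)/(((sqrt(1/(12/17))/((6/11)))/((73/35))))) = -7008 * sqrt(34)/163625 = -0.25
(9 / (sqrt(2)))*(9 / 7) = 81*sqrt(2) / 14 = 8.18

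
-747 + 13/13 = -746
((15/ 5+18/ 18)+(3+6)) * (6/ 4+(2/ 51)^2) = 101543/ 5202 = 19.52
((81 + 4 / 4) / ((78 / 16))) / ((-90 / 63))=-2296 / 195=-11.77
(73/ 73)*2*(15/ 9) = 10/ 3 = 3.33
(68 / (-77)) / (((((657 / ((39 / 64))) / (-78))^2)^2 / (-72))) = 124806800313 / 71652624203776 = 0.00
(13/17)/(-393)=-13/6681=-0.00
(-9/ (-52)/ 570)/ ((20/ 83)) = 249/ 197600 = 0.00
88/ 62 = 44/ 31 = 1.42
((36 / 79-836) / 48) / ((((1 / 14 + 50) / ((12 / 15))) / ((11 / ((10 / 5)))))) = -1270654 / 830685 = -1.53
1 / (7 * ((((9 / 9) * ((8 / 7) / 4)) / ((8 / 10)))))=2 / 5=0.40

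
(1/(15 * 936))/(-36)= -1/505440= -0.00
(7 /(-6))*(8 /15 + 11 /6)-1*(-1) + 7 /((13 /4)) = 919 /2340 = 0.39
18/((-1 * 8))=-9/4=-2.25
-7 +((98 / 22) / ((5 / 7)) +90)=4908 / 55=89.24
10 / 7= 1.43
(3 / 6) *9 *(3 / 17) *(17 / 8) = 27 / 16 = 1.69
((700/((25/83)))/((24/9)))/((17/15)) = 26145/34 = 768.97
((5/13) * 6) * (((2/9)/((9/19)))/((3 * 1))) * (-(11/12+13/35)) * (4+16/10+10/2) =-544787/110565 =-4.93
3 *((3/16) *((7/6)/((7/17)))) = 51/32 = 1.59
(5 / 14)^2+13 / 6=1349 / 588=2.29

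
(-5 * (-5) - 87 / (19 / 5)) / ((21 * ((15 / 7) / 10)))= 80 / 171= 0.47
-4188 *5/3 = -6980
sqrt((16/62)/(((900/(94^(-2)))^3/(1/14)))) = 0.00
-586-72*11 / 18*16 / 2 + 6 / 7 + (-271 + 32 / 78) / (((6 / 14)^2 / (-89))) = 319848871 / 2457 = 130178.62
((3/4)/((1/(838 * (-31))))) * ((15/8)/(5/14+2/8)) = -4091535/68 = -60169.63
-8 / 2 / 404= -1 / 101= -0.01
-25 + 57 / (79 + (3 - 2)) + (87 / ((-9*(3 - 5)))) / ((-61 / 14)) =-371809 / 14640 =-25.40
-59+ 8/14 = -409/7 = -58.43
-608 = -608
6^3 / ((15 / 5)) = 72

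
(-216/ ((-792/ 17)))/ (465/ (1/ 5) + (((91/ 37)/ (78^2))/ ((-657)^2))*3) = 127065379428/ 63719550566177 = 0.00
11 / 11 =1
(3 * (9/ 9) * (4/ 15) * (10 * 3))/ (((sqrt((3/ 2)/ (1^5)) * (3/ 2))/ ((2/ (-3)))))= -32 * sqrt(6)/ 9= -8.71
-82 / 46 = -41 / 23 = -1.78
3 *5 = 15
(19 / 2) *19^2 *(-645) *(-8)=17696220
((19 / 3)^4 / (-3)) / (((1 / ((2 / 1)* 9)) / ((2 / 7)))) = -521284 / 189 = -2758.12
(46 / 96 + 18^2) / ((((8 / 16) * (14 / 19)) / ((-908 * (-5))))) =47982125 / 12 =3998510.42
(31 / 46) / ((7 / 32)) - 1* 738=-734.92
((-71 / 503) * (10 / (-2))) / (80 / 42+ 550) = 1491 / 1165954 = 0.00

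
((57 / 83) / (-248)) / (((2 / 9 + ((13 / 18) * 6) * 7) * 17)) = -513 / 96230200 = -0.00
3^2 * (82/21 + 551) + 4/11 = 384577/77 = 4994.51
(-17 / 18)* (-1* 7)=119 / 18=6.61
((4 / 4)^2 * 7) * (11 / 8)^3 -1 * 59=-20891 / 512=-40.80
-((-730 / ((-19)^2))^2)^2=-283982410000 / 16983563041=-16.72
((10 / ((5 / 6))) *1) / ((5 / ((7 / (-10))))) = -42 / 25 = -1.68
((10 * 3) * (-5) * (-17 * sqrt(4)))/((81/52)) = 88400/27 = 3274.07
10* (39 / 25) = 78 / 5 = 15.60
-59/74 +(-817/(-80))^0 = 15/74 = 0.20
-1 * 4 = -4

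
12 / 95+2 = 202 / 95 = 2.13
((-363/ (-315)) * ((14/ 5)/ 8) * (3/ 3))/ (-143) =-11/ 3900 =-0.00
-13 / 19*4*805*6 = -251160 / 19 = -13218.95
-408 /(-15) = 136 /5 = 27.20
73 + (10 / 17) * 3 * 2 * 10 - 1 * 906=-13561 / 17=-797.71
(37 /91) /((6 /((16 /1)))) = 1.08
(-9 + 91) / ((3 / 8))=656 / 3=218.67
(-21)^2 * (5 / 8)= 2205 / 8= 275.62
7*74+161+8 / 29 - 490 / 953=18758937 / 27637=678.76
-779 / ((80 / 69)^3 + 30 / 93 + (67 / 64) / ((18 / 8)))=-126930621456 / 382326017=-332.00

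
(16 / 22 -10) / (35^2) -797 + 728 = -929877 / 13475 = -69.01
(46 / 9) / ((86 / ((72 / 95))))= 184 / 4085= 0.05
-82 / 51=-1.61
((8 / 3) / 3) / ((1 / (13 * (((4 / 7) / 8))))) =52 / 63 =0.83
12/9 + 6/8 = 25/12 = 2.08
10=10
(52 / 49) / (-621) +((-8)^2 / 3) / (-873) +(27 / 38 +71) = 2680070963 / 37387098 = 71.68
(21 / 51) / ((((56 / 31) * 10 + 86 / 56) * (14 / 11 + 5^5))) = 66836 / 9946020969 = 0.00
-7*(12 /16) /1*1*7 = -147 /4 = -36.75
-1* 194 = -194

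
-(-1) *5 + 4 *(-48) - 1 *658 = -845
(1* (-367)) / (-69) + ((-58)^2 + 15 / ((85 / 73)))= 3967322 / 1173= 3382.20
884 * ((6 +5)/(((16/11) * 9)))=26741/36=742.81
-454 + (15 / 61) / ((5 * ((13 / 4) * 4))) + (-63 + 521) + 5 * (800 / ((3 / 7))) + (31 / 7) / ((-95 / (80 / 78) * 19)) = 56133562547 / 6011733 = 9337.33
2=2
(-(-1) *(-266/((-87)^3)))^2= 70756/433626201009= 0.00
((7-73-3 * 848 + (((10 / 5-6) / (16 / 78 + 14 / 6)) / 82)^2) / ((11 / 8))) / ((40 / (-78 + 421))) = -1638815863202 / 100683495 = -16276.91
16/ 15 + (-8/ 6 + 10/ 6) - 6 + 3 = -1.60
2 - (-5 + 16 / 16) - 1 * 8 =-2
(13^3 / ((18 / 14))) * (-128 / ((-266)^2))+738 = 16714030 / 22743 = 734.91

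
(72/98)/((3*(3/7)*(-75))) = -4/525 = -0.01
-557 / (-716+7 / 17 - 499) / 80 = 9469 / 1651840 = 0.01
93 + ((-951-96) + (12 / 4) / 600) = -190799 / 200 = -954.00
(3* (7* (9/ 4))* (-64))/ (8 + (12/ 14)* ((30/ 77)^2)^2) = -93014946486/ 246678787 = -377.07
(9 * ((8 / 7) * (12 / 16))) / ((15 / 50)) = 180 / 7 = 25.71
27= 27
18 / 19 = 0.95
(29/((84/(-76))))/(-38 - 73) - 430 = -429.76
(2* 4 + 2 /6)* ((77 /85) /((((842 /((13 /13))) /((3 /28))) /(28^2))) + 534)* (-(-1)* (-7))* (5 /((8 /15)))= -2090421375 /7157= -292080.67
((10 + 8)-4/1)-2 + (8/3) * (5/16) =77/6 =12.83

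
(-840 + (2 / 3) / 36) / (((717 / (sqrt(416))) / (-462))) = 13970572* sqrt(26) / 6453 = 11039.24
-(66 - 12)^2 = -2916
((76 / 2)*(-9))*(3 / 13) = -1026 / 13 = -78.92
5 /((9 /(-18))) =-10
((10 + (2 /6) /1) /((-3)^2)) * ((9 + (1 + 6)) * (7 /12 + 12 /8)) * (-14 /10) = -4340 /81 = -53.58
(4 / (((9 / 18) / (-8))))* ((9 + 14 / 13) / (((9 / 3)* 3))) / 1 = -8384 / 117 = -71.66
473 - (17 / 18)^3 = 2753623 / 5832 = 472.16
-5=-5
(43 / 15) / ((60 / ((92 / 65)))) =989 / 14625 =0.07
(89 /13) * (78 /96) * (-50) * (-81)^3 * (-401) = -474164946225 /8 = -59270618278.12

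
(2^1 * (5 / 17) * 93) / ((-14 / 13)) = -6045 / 119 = -50.80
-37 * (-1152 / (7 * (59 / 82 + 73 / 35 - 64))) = -5825280 / 58543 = -99.50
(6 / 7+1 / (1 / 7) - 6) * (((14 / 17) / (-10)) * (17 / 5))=-13 / 25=-0.52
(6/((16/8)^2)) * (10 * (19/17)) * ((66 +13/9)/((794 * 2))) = 57665/80988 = 0.71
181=181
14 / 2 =7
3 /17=0.18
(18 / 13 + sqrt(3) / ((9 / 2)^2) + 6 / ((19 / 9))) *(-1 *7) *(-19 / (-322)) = -522 / 299 - 38 *sqrt(3) / 1863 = -1.78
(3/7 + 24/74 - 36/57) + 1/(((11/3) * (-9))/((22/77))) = 18295/162393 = 0.11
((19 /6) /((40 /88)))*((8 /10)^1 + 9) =10241 /150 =68.27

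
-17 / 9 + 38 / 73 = -899 / 657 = -1.37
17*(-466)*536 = -4246192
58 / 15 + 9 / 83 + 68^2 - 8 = 5751869 / 1245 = 4619.98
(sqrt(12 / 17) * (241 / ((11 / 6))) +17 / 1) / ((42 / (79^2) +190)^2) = 662151377 / 1406197532224 +28160908563 * sqrt(51) / 65739734631472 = 0.00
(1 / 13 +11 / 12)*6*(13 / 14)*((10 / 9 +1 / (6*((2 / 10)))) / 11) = 775 / 792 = 0.98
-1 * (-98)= 98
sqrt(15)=3.87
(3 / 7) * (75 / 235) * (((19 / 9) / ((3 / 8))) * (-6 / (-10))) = 152 / 329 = 0.46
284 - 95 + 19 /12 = 2287 /12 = 190.58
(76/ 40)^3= 6859/ 1000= 6.86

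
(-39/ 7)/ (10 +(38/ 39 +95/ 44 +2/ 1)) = -66924/ 181783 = -0.37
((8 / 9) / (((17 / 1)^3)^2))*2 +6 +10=3475809952 / 217238121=16.00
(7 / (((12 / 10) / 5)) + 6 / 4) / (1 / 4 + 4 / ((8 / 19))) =368 / 117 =3.15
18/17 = 1.06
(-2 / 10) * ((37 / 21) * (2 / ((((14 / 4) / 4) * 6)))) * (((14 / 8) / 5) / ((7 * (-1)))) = 74 / 11025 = 0.01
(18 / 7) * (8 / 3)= 48 / 7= 6.86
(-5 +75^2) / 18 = 2810 / 9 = 312.22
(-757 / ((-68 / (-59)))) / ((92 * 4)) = -44663 / 25024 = -1.78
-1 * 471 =-471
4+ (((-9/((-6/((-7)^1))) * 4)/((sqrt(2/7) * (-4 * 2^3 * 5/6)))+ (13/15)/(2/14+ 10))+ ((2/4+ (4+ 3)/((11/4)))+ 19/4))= 63 * sqrt(14)/80+ 556739/46860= 14.83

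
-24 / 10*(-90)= 216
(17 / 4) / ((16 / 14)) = 119 / 32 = 3.72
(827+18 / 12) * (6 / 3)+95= 1752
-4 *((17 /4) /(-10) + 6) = -223 /10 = -22.30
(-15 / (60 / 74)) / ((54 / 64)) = -592 / 27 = -21.93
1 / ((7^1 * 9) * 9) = 1 / 567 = 0.00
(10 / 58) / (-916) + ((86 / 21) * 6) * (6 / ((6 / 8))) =36552029 / 185948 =196.57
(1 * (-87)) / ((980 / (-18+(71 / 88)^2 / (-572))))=1387428411 / 868195328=1.60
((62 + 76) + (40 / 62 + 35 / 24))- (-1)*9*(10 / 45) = 105725 / 744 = 142.10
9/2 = 4.50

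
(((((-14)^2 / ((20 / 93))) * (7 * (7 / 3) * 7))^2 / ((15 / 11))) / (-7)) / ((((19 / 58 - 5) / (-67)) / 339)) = -187318069244675446 / 33875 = -5529684700949.83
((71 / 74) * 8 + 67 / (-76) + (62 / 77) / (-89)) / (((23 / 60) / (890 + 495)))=2716377391275 / 110806157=24514.68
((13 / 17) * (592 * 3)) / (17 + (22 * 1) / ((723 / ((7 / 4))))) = 33385248 / 419203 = 79.64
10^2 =100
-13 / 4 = -3.25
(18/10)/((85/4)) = 36/425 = 0.08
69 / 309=23 / 103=0.22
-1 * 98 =-98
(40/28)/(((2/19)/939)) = 89205/7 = 12743.57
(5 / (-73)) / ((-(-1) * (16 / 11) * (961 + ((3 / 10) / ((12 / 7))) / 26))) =-3575 / 72959631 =-0.00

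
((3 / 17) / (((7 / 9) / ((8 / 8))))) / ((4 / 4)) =27 / 119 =0.23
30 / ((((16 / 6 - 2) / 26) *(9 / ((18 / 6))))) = 390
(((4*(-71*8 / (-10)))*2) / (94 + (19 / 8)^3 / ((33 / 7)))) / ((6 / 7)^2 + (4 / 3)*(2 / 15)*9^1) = 2.01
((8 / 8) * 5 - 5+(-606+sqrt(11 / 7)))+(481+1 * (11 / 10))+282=sqrt(77) / 7+1581 / 10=159.35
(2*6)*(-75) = -900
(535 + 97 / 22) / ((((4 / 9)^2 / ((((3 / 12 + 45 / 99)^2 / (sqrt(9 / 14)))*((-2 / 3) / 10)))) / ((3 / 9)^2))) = -11404187*sqrt(14) / 3407360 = -12.52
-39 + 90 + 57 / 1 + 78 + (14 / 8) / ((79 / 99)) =59469 / 316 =188.19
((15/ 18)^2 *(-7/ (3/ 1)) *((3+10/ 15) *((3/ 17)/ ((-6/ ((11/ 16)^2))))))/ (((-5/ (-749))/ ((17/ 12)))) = 34892165/ 1990656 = 17.53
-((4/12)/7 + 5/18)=-41/126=-0.33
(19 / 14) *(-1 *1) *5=-95 / 14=-6.79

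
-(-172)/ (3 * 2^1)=86/ 3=28.67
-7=-7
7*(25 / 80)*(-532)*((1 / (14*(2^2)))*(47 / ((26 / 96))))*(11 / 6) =-343805 / 52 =-6611.63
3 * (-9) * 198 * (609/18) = -180873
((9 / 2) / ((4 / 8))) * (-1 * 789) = -7101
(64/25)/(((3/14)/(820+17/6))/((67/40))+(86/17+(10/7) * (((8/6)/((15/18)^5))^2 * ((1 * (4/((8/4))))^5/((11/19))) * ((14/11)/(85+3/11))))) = 1082474277500000/7624512277767893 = 0.14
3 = 3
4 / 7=0.57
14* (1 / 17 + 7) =1680 / 17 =98.82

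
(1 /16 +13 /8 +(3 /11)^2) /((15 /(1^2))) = 1137 /9680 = 0.12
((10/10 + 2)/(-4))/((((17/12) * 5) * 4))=-9/340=-0.03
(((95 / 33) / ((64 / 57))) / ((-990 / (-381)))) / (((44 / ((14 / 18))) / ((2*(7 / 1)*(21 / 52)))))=15725521 / 159464448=0.10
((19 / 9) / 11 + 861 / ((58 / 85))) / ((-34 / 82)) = -3043.65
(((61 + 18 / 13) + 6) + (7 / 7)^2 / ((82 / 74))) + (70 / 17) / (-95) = 11920928 / 172159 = 69.24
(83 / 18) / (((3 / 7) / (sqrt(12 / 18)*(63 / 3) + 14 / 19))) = 4067 / 513 + 4067*sqrt(6) / 54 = 192.41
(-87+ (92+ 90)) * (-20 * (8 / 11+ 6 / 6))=-36100 / 11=-3281.82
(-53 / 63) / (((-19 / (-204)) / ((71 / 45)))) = -255884 / 17955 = -14.25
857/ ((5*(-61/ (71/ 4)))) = -60847/ 1220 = -49.87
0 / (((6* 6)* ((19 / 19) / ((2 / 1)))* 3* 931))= 0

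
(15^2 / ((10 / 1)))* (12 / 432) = 0.62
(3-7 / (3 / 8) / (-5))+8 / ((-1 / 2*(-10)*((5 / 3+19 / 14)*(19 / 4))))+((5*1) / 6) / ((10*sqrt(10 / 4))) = sqrt(10) / 60+49549 / 7239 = 6.90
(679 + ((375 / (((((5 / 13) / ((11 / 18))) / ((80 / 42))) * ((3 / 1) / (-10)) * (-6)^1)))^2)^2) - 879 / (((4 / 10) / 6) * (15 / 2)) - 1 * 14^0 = 16334437427438908709320 / 103355177121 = 158041792220.20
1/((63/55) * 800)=11/10080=0.00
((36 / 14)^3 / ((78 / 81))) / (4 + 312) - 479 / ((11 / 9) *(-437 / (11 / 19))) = 1682025120 / 2924823083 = 0.58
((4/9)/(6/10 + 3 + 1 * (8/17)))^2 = 28900/2424249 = 0.01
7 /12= 0.58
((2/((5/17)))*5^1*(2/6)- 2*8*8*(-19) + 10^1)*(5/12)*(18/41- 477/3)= -19936400/123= -162084.55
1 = 1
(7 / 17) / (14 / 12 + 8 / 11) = 462 / 2125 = 0.22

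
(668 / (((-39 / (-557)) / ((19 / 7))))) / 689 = 7069444 / 188097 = 37.58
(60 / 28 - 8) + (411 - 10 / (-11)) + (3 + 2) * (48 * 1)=49746 / 77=646.05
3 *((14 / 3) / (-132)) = -7 / 66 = -0.11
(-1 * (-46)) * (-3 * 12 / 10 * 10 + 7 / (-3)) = -5290 / 3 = -1763.33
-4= -4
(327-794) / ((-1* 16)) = 467 / 16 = 29.19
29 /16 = 1.81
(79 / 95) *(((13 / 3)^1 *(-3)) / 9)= -1027 / 855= -1.20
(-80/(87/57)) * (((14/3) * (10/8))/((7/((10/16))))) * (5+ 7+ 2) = -33250/87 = -382.18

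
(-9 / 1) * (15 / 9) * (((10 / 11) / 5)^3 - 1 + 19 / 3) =-106600 / 1331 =-80.09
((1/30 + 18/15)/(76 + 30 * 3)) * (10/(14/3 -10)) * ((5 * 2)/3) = -185/3984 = -0.05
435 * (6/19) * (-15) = -39150/19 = -2060.53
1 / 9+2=19 / 9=2.11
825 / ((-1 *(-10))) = 165 / 2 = 82.50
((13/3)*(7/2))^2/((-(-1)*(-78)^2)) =49/1296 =0.04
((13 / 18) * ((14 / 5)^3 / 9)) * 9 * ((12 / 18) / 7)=5096 / 3375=1.51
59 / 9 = 6.56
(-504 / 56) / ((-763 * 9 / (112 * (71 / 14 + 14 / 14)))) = 680 / 763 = 0.89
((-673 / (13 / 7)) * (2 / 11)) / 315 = -1346 / 6435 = -0.21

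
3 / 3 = 1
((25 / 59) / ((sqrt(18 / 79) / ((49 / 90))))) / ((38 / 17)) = 4165*sqrt(158) / 242136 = 0.22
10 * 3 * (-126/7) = -540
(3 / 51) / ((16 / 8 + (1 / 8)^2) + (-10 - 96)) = -64 / 113135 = -0.00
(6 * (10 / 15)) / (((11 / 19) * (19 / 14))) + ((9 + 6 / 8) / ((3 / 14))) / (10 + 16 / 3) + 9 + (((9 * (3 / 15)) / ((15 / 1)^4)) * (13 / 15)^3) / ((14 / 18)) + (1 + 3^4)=7401050270239 / 74714062500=99.06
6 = 6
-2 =-2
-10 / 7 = -1.43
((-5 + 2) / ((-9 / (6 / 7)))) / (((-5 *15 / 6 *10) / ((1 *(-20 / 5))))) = 0.01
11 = 11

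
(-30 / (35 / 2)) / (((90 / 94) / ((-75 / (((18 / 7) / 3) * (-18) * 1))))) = -235 / 27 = -8.70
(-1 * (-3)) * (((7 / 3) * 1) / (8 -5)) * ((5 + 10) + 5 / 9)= 980 / 27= 36.30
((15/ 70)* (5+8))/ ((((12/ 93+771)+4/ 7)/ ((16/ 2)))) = 4836/ 167459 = 0.03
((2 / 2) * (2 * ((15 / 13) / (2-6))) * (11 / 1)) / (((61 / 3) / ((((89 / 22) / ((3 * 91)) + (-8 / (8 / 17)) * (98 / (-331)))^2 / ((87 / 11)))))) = -503551785285125 / 500750278057848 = -1.01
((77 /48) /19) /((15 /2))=77 /6840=0.01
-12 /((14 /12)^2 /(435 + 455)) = -384480 /49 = -7846.53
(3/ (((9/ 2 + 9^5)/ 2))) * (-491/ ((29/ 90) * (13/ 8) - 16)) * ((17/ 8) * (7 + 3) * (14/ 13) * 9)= 1262066400/ 1900984657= 0.66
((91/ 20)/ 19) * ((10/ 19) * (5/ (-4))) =-455/ 2888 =-0.16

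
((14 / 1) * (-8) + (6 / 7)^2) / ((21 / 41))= -223532 / 1029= -217.23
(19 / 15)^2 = 361 / 225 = 1.60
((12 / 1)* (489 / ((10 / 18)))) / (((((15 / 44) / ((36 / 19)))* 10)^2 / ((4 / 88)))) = 167308416 / 1128125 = 148.31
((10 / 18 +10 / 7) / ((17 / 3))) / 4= 125 / 1428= 0.09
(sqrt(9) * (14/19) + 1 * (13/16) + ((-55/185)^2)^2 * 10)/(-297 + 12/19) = -1766862599/168854409456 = -0.01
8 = 8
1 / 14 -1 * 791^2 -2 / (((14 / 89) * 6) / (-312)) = -8750277 / 14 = -625019.79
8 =8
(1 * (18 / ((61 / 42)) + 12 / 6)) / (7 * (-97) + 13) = -439 / 20313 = -0.02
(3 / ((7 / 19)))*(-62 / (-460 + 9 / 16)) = 1.10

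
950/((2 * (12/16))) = 633.33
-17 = -17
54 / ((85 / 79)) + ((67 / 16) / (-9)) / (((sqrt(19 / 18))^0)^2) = 608609 / 12240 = 49.72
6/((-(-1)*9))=2/3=0.67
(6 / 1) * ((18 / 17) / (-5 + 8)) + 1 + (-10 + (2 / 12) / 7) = -4897 / 714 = -6.86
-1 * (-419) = 419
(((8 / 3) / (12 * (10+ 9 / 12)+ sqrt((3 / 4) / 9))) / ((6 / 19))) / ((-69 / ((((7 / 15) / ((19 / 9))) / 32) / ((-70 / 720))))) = 1548 / 22964465-2 * sqrt(3) / 22964465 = 0.00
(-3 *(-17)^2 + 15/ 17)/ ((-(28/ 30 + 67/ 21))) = 1546020/ 7361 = 210.03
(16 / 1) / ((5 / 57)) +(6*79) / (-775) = 140886 / 775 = 181.79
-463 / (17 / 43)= -19909 / 17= -1171.12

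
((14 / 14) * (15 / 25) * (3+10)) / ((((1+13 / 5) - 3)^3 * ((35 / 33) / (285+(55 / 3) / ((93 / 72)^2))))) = 9684675 / 961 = 10077.71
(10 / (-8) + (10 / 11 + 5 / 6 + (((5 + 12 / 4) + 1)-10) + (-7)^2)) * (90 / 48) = 32005 / 352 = 90.92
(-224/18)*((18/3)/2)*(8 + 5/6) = -2968/9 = -329.78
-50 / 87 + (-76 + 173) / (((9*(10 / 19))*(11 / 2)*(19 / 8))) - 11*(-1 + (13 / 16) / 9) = 842153 / 76560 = 11.00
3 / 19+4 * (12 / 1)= 915 / 19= 48.16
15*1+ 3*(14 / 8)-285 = -1059 / 4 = -264.75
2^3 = 8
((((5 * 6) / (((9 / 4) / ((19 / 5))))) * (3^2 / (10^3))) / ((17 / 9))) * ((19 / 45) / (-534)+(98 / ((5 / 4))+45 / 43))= 1559718911 / 81323750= 19.18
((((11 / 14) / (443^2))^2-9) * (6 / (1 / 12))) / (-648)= 67938113881643 / 67938113881764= 1.00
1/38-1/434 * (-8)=369/8246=0.04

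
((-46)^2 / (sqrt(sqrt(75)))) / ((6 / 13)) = 13754*3^(3 / 4)*sqrt(5) / 45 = 1557.91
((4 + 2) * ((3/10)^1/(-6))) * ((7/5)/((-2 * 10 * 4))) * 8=21/500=0.04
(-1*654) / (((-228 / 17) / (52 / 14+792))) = 5160605 / 133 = 38801.54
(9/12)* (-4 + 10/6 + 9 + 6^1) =19/2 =9.50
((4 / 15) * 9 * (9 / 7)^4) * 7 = 78732 / 1715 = 45.91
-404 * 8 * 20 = -64640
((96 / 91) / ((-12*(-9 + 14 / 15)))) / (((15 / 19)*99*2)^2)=722 / 1618782165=0.00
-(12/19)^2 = -144/361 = -0.40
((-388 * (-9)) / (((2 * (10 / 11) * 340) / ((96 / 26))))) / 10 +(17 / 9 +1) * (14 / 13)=1292062 / 248625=5.20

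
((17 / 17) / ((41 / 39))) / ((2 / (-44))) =-858 / 41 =-20.93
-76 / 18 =-38 / 9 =-4.22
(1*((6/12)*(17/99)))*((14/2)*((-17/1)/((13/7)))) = -14161/2574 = -5.50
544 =544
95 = 95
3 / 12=1 / 4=0.25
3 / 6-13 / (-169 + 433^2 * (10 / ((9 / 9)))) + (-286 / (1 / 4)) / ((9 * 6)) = -698021353 / 33744978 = -20.69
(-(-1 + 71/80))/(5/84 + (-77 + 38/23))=-4347/2909140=-0.00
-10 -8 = -18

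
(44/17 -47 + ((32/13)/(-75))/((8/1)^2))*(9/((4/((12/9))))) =-1472267/11050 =-133.24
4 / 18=2 / 9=0.22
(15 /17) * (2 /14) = 15 /119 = 0.13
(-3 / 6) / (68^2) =-1 / 9248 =-0.00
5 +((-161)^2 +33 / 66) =51853 / 2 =25926.50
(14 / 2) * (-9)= -63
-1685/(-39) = 1685/39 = 43.21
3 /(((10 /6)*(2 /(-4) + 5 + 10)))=18 /145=0.12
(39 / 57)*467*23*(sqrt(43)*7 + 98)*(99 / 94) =96765669*sqrt(43) / 1786 + 677359683 / 893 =1113804.19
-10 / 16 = -5 / 8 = -0.62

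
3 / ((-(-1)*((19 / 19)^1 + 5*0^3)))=3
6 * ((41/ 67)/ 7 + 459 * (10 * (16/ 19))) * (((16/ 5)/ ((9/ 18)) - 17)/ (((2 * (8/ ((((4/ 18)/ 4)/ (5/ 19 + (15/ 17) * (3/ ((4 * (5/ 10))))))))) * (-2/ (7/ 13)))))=31034169239/ 214266000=144.84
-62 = -62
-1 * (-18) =18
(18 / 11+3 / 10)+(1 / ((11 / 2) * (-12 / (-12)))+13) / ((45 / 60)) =6439 / 330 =19.51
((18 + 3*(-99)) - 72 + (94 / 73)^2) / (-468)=1861643 / 2493972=0.75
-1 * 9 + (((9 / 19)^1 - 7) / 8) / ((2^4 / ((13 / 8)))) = -44179 / 4864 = -9.08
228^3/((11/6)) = 71114112/11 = 6464919.27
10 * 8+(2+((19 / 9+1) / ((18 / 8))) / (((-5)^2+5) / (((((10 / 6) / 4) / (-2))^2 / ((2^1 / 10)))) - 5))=22127302 / 269811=82.01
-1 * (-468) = 468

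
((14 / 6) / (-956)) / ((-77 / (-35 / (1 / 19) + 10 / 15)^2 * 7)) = 3972049 / 1987524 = 2.00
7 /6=1.17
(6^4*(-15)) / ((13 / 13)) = -19440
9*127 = 1143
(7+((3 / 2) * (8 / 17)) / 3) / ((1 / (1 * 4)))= 492 / 17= 28.94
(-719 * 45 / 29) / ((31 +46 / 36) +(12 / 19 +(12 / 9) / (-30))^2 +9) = -47304627750 / 1764771307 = -26.80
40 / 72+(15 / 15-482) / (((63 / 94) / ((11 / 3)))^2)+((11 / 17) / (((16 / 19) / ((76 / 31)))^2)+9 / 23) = -14390.26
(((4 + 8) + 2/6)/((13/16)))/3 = 5.06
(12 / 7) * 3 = 5.14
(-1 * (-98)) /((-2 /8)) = -392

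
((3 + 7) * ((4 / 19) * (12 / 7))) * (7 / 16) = 30 / 19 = 1.58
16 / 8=2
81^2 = 6561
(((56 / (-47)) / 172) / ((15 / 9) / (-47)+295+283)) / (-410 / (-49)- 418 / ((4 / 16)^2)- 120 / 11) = 11319 / 6318424721099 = 0.00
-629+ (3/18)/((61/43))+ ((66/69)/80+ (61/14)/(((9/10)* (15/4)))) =-6656535481/10606680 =-627.58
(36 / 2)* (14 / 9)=28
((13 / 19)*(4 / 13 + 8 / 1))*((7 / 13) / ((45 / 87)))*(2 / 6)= 2436 / 1235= 1.97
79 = 79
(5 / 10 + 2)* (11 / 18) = 55 / 36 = 1.53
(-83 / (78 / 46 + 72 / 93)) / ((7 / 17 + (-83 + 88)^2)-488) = 1006043 / 13848504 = 0.07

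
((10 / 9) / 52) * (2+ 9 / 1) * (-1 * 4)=-0.94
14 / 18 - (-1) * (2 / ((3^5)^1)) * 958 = 2105 / 243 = 8.66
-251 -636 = -887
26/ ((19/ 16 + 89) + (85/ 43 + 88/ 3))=0.21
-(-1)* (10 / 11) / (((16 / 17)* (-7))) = -85 / 616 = -0.14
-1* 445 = -445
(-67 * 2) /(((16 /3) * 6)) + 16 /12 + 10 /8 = -77 /48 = -1.60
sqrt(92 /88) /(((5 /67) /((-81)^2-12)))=438783 * sqrt(506) /110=89728.90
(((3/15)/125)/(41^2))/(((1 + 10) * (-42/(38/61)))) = -19/14804356875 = -0.00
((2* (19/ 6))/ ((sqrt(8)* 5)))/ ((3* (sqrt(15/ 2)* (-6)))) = -19* sqrt(15)/ 8100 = -0.01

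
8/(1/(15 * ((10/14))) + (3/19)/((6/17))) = 22800/1541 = 14.80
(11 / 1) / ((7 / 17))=187 / 7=26.71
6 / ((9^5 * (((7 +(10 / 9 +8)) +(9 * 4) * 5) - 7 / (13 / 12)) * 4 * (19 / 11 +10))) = 143 / 12520054494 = 0.00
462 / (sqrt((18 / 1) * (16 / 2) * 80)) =77 * sqrt(5) / 40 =4.30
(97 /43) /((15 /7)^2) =4753 /9675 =0.49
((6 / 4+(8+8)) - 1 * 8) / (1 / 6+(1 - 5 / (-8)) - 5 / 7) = 8.82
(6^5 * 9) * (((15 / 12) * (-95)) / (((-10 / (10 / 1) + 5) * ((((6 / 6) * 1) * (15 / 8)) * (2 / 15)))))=-8310600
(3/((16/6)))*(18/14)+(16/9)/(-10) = 3197/2520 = 1.27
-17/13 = -1.31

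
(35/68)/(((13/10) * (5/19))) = 665/442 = 1.50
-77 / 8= -9.62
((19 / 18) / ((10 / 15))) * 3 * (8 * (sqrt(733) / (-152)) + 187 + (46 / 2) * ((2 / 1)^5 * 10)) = 143393 / 4 - sqrt(733) / 4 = 35841.48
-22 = -22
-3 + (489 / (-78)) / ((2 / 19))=-3253 / 52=-62.56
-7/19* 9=-63/19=-3.32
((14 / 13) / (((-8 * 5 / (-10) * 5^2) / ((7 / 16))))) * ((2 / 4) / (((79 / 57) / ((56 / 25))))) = 19551 / 5135000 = 0.00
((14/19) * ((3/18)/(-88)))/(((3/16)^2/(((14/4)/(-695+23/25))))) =2450/12239667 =0.00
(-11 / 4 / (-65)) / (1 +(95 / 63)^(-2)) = 19855 / 675688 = 0.03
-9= -9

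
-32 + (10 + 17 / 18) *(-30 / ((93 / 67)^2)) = -202.41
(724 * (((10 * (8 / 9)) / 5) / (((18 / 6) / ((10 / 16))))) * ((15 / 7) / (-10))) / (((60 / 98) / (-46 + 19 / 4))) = 69685 / 18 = 3871.39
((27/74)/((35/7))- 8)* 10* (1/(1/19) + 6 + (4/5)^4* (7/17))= -784334061/393125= -1995.13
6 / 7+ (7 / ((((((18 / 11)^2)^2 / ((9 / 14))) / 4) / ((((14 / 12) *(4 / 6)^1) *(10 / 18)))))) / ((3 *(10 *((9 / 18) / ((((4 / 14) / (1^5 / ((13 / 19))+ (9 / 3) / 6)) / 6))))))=651816115 / 758897748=0.86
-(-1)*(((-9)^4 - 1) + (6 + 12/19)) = 124766/19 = 6566.63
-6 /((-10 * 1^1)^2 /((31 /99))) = -31 /1650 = -0.02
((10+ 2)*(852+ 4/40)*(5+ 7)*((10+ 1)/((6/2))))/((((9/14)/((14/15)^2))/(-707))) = -431025516.68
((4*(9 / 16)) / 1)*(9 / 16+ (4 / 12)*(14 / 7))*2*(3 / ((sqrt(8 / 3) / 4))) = 531*sqrt(6) / 32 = 40.65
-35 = -35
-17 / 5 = -3.40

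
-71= -71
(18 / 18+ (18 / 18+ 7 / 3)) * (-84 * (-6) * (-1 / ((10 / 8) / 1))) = -8736 / 5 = -1747.20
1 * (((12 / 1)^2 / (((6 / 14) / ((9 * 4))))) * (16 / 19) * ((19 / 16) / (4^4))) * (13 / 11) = 2457 / 44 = 55.84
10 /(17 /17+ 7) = 5 /4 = 1.25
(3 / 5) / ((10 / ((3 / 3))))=3 / 50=0.06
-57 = -57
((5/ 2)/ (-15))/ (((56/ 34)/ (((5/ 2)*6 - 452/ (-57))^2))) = -29040233/ 545832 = -53.20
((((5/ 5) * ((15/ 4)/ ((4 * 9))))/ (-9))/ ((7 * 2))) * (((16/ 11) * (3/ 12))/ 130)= -0.00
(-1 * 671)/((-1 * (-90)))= -671/90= -7.46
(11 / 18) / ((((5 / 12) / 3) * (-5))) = -22 / 25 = -0.88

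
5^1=5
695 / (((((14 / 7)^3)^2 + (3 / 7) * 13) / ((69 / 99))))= 111895 / 16071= 6.96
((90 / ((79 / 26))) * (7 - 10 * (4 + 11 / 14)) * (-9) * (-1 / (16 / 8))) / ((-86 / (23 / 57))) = 25.55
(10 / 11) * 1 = 10 / 11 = 0.91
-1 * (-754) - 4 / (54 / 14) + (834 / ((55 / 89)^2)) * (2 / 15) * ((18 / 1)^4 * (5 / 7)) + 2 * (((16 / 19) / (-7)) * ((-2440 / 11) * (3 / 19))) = 4506412429679222 / 206392725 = 21834163.15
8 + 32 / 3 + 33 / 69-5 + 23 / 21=7361 / 483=15.24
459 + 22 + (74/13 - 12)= 474.69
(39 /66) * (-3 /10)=-39 /220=-0.18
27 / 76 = 0.36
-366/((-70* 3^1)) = 61/35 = 1.74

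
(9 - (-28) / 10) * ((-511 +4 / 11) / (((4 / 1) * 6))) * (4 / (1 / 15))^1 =-331403 / 22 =-15063.77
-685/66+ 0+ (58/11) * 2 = 1/6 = 0.17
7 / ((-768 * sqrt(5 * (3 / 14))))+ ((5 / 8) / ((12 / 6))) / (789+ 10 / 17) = 85 / 214768 - 7 * sqrt(210) / 11520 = -0.01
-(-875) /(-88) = -875 /88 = -9.94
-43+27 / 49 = -2080 / 49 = -42.45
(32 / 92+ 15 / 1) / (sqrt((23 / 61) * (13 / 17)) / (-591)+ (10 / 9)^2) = 152086167 * sqrt(310063) / 9256329576667+ 115072336926900 / 9256329576667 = 12.44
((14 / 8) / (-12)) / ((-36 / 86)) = 0.35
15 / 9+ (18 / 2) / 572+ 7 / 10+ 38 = 346481 / 8580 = 40.38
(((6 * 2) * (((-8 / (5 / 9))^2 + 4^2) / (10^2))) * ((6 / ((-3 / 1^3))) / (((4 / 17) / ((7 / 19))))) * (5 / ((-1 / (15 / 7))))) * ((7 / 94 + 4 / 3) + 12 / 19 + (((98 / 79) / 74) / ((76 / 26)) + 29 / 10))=27569795437668 / 6199317625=4447.23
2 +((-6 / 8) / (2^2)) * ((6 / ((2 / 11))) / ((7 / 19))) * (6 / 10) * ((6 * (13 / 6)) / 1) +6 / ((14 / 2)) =-71759 / 560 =-128.14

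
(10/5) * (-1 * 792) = -1584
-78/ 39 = -2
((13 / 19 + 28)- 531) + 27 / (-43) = -410905 / 817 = -502.94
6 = 6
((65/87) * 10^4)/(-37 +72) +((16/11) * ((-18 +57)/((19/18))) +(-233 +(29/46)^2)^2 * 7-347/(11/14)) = 378553.20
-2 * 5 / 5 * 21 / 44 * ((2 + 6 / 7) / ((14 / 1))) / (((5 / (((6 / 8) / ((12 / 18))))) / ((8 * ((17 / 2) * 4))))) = -918 / 77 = -11.92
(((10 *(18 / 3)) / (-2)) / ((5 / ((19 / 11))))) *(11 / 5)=-114 / 5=-22.80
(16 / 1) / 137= 16 / 137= 0.12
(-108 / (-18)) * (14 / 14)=6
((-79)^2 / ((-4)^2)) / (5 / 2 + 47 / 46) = 143543 / 1296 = 110.76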